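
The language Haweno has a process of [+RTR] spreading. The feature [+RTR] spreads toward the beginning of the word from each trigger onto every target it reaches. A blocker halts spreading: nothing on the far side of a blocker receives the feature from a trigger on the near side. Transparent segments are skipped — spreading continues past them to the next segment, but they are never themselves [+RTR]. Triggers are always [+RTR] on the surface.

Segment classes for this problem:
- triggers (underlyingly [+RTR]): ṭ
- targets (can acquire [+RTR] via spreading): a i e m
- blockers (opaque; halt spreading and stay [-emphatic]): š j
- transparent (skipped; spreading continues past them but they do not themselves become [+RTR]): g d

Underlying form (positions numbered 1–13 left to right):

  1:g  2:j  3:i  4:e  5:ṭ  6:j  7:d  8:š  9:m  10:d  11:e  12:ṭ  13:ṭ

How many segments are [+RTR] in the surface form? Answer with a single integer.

7

From /ṭ/ at 5 leftward: 4 /e/ → [+RTR]; 3 /i/ → [+RTR]; 2 /j/ blocks.
From /ṭ/ at 12 leftward: 11 /e/ → [+RTR]; 10 /d/ transparent; 9 /m/ → [+RTR]; 8 /š/ blocks.
From /ṭ/ at 13 leftward: 12 /ṭ/ is itself a trigger — this domain ends here.
[+RTR] positions on the surface: 3 4 5 9 11 12 13.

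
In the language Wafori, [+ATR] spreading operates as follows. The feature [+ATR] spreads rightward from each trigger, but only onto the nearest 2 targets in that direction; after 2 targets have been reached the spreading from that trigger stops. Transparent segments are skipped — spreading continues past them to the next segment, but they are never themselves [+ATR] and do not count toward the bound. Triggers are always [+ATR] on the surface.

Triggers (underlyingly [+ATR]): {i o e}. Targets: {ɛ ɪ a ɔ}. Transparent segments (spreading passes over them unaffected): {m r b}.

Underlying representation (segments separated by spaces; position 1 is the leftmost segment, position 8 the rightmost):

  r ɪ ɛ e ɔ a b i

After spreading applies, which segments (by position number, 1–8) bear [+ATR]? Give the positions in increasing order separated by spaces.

4 5 6 8

From /e/ at 4 rightward: 5 /ɔ/ → [+ATR]; 6 /a/ → [+ATR]; bound reached.
From /i/ at 8 rightward: word edge.
Targets with no active source: positions 2 3 stay [-ATR].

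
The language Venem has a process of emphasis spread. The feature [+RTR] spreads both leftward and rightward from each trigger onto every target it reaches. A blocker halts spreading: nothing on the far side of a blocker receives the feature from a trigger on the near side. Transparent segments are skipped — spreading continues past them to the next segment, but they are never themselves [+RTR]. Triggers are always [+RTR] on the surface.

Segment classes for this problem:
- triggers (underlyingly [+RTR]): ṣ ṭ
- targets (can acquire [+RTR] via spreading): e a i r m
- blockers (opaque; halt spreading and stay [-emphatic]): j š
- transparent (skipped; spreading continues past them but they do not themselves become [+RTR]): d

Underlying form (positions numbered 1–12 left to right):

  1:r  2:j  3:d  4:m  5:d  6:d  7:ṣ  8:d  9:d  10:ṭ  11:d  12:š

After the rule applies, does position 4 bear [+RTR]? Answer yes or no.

From /ṣ/ at 7 rightward: 8 /d/ transparent; 9 /d/ transparent; 10 /ṭ/ is itself a trigger — this domain ends here.
From /ṣ/ at 7 leftward: 6 /d/ transparent; 5 /d/ transparent; 4 /m/ → [+RTR]; 3 /d/ transparent; 2 /j/ blocks.
From /ṭ/ at 10 rightward: 11 /d/ transparent; 12 /š/ blocks.
From /ṭ/ at 10 leftward: 9 /d/ transparent; 8 /d/ transparent; 7 /ṣ/ is itself a trigger — this domain ends here.
Target with no active source: position 1 stays [-emphatic].
[+RTR] positions on the surface: 4 7 10.

yes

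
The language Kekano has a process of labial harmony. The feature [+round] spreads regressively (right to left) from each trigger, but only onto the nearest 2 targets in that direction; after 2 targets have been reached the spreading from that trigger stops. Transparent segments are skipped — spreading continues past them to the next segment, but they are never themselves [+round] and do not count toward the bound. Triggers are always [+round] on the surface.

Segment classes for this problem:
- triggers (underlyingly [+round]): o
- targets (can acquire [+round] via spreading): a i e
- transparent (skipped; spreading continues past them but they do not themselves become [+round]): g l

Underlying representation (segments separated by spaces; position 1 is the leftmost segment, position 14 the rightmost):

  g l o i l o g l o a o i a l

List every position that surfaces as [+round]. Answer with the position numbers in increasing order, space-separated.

3 4 6 9 10 11

From /o/ at 3 leftward: 2 /l/ transparent; 1 /g/ transparent; word edge.
From /o/ at 6 leftward: 5 /l/ transparent; 4 /i/ → [+round]; 3 /o/ is itself a trigger — this domain ends here.
From /o/ at 9 leftward: 8 /l/ transparent; 7 /g/ transparent; 6 /o/ is itself a trigger — this domain ends here.
From /o/ at 11 leftward: 10 /a/ → [+round]; 9 /o/ is itself a trigger — this domain ends here.
Targets with no active source: positions 12 13 stay [-round].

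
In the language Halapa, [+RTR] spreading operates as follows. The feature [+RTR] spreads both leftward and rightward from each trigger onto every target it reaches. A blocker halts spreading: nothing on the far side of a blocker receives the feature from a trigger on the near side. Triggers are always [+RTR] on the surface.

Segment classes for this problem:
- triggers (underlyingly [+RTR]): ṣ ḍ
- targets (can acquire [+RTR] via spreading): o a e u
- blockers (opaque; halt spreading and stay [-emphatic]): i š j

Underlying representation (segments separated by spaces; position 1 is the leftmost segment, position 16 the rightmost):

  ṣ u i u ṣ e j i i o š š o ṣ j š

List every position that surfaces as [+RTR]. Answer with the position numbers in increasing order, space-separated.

From /ṣ/ at 1 rightward: 2 /u/ → [+RTR]; 3 /i/ blocks.
From /ṣ/ at 1 leftward: word edge.
From /ṣ/ at 5 rightward: 6 /e/ → [+RTR]; 7 /j/ blocks.
From /ṣ/ at 5 leftward: 4 /u/ → [+RTR]; 3 /i/ blocks.
From /ṣ/ at 14 rightward: 15 /j/ blocks.
From /ṣ/ at 14 leftward: 13 /o/ → [+RTR]; 12 /š/ blocks.
Target with no active source: position 10 stays [-emphatic].

1 2 4 5 6 13 14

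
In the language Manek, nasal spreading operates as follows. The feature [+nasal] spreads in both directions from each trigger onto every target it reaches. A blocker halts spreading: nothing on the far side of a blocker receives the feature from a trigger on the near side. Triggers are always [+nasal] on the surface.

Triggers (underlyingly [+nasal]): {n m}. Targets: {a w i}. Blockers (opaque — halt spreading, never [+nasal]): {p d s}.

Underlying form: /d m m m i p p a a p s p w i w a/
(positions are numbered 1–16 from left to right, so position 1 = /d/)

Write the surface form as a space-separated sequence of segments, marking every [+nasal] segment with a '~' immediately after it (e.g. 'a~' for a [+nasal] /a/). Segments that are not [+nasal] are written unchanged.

From /m/ at 2 rightward: 3 /m/ is itself a trigger — this domain ends here.
From /m/ at 2 leftward: 1 /d/ blocks.
From /m/ at 3 rightward: 4 /m/ is itself a trigger — this domain ends here.
From /m/ at 3 leftward: 2 /m/ is itself a trigger — this domain ends here.
From /m/ at 4 rightward: 5 /i/ → [+nasal]; 6 /p/ blocks.
From /m/ at 4 leftward: 3 /m/ is itself a trigger — this domain ends here.
Targets with no active source: positions 8 9 13 14 15 16 stay [-nasal].
[+nasal] positions on the surface: 2 3 4 5.

d m~ m~ m~ i~ p p a a p s p w i w a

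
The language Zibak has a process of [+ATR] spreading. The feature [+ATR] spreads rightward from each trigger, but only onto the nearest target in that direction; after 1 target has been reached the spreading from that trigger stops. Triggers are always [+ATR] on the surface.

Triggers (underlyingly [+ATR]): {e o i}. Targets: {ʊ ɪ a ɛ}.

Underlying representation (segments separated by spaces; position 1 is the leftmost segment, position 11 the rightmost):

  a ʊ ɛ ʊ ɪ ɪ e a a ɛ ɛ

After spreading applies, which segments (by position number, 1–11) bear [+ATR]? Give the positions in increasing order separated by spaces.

7 8

From /e/ at 7 rightward: 8 /a/ → [+ATR]; bound reached.
Targets with no active source: positions 1 2 3 4 5 6 9 10 11 stay [-ATR].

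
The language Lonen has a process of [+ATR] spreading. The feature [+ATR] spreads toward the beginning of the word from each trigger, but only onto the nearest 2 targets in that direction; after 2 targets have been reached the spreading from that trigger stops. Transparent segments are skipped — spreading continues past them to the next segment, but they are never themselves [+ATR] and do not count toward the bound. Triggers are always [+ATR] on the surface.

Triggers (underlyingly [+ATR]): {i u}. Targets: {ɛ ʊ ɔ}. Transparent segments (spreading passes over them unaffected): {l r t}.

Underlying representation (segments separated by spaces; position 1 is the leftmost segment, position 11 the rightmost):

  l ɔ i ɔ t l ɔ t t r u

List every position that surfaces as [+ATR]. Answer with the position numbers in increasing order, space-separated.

2 3 4 7 11

From /i/ at 3 leftward: 2 /ɔ/ → [+ATR]; 1 /l/ transparent; word edge.
From /u/ at 11 leftward: 10 /r/ transparent; 9 /t/ transparent; 8 /t/ transparent; 7 /ɔ/ → [+ATR]; 6 /l/ transparent; 5 /t/ transparent; 4 /ɔ/ → [+ATR]; bound reached.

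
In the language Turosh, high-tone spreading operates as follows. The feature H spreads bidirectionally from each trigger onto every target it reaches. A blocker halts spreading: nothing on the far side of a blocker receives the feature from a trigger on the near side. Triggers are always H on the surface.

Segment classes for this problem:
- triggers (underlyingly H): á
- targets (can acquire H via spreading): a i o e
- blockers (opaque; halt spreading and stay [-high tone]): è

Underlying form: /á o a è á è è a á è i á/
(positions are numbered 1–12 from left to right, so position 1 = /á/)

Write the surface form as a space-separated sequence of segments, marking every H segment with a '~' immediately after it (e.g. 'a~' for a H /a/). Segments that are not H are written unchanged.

á~ o~ a~ è á~ è è a~ á~ è i~ á~

From /á/ at 1 rightward: 2 /o/ → H; 3 /a/ → H; 4 /è/ blocks.
From /á/ at 1 leftward: word edge.
From /á/ at 5 rightward: 6 /è/ blocks.
From /á/ at 5 leftward: 4 /è/ blocks.
From /á/ at 9 rightward: 10 /è/ blocks.
From /á/ at 9 leftward: 8 /a/ → H; 7 /è/ blocks.
From /á/ at 12 rightward: word edge.
From /á/ at 12 leftward: 11 /i/ → H; 10 /è/ blocks.
H positions on the surface: 1 2 3 5 8 9 11 12.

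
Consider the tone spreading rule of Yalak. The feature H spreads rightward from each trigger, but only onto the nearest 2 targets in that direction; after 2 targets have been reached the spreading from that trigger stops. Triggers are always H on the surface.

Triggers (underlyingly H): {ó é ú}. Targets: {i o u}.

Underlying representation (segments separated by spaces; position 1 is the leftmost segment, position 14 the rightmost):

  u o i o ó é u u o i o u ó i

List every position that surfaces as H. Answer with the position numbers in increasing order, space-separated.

From /ó/ at 5 rightward: 6 /é/ is itself a trigger — this domain ends here.
From /é/ at 6 rightward: 7 /u/ → H; 8 /u/ → H; bound reached.
From /ó/ at 13 rightward: 14 /i/ → H; word edge.
Targets with no active source: positions 1 2 3 4 9 10 11 12 stay [-high tone].

5 6 7 8 13 14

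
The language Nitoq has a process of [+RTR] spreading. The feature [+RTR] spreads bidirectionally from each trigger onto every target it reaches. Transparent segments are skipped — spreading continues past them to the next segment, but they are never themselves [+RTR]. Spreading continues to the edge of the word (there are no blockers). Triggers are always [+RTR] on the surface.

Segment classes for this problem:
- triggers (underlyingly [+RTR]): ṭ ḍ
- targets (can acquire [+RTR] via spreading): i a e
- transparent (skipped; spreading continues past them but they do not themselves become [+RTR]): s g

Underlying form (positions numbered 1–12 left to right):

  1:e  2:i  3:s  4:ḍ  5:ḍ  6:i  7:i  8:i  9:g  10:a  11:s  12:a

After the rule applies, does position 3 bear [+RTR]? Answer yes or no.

no

From /ḍ/ at 4 rightward: 5 /ḍ/ is itself a trigger — this domain ends here.
From /ḍ/ at 4 leftward: 3 /s/ transparent; 2 /i/ → [+RTR]; 1 /e/ → [+RTR]; word edge.
From /ḍ/ at 5 rightward: 6 /i/ → [+RTR]; 7 /i/ → [+RTR]; 8 /i/ → [+RTR]; 9 /g/ transparent; 10 /a/ → [+RTR]; 11 /s/ transparent; 12 /a/ → [+RTR]; word edge.
From /ḍ/ at 5 leftward: 4 /ḍ/ is itself a trigger — this domain ends here.
[+RTR] positions on the surface: 1 2 4 5 6 7 8 10 12.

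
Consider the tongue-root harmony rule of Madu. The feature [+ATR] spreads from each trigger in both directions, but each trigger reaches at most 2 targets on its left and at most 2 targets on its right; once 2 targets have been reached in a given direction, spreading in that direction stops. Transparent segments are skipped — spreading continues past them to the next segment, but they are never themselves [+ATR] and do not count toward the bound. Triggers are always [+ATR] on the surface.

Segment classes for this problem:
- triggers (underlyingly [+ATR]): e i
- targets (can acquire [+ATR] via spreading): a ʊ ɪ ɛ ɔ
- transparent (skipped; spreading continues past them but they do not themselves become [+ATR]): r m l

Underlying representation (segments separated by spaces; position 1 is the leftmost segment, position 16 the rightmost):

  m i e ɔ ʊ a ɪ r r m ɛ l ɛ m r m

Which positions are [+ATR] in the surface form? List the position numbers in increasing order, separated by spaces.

2 3 4 5

From /i/ at 2 rightward: 3 /e/ is itself a trigger — this domain ends here.
From /i/ at 2 leftward: 1 /m/ transparent; word edge.
From /e/ at 3 rightward: 4 /ɔ/ → [+ATR]; 5 /ʊ/ → [+ATR]; bound reached.
From /e/ at 3 leftward: 2 /i/ is itself a trigger — this domain ends here.
Targets with no active source: positions 6 7 11 13 stay [-ATR].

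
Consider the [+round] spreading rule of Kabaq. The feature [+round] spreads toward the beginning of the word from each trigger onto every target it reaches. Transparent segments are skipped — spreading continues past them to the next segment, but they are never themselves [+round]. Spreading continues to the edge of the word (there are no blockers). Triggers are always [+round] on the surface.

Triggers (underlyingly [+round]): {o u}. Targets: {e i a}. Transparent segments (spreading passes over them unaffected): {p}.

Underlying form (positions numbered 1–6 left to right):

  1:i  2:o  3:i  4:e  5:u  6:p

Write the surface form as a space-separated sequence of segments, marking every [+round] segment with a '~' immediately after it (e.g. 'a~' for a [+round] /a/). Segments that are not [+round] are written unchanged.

From /o/ at 2 leftward: 1 /i/ → [+round]; word edge.
From /u/ at 5 leftward: 4 /e/ → [+round]; 3 /i/ → [+round]; 2 /o/ is itself a trigger — this domain ends here.
[+round] positions on the surface: 1 2 3 4 5.

i~ o~ i~ e~ u~ p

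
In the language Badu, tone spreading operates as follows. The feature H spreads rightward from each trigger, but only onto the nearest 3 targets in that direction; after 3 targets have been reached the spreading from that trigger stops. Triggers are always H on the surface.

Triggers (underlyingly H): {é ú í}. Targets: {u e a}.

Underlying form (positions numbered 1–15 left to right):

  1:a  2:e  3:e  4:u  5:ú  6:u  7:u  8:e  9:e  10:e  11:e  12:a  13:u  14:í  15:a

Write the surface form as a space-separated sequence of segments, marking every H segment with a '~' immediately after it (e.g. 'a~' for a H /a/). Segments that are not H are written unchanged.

From /ú/ at 5 rightward: 6 /u/ → H; 7 /u/ → H; 8 /e/ → H; bound reached.
From /í/ at 14 rightward: 15 /a/ → H; word edge.
Targets with no active source: positions 1 2 3 4 9 10 11 12 13 stay [-high tone].
H positions on the surface: 5 6 7 8 14 15.

a e e u ú~ u~ u~ e~ e e e a u í~ a~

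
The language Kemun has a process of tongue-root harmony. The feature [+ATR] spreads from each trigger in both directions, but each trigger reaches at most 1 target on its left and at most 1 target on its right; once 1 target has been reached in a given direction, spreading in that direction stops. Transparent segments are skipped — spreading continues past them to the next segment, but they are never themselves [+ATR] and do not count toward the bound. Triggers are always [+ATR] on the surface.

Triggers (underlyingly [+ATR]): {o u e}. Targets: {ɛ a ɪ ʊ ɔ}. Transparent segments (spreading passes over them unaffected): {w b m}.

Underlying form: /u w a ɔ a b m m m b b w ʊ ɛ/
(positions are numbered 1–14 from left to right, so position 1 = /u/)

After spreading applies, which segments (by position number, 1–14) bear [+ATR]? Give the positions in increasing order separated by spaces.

From /u/ at 1 rightward: 2 /w/ transparent; 3 /a/ → [+ATR]; bound reached.
From /u/ at 1 leftward: word edge.
Targets with no active source: positions 4 5 13 14 stay [-ATR].

1 3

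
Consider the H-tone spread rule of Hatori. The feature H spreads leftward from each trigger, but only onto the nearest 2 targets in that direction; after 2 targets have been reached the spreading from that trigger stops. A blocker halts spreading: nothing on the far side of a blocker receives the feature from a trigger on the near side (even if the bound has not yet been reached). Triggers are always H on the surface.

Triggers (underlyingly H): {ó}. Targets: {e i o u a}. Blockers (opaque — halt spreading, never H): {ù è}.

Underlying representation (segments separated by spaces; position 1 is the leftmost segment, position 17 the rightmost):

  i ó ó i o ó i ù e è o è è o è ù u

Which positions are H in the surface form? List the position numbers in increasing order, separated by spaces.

1 2 3 4 5 6

From /ó/ at 2 leftward: 1 /i/ → H; word edge.
From /ó/ at 3 leftward: 2 /ó/ is itself a trigger — this domain ends here.
From /ó/ at 6 leftward: 5 /o/ → H; 4 /i/ → H; bound reached.
Targets with no active source: positions 7 9 11 14 17 stay [-high tone].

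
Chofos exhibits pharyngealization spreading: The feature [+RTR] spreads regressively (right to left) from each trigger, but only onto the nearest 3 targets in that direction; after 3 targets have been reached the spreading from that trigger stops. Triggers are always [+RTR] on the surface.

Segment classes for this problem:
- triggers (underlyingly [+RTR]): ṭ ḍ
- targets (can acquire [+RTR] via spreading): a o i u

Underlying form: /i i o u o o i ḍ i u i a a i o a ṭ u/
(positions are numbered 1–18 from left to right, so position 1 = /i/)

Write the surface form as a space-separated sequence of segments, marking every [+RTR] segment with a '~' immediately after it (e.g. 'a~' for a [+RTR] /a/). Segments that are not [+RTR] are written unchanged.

i i o u o~ o~ i~ ḍ~ i u i a a i~ o~ a~ ṭ~ u

From /ḍ/ at 8 leftward: 7 /i/ → [+RTR]; 6 /o/ → [+RTR]; 5 /o/ → [+RTR]; bound reached.
From /ṭ/ at 17 leftward: 16 /a/ → [+RTR]; 15 /o/ → [+RTR]; 14 /i/ → [+RTR]; bound reached.
Targets with no active source: positions 1 2 3 4 9 10 11 12 13 18 stay [-emphatic].
[+RTR] positions on the surface: 5 6 7 8 14 15 16 17.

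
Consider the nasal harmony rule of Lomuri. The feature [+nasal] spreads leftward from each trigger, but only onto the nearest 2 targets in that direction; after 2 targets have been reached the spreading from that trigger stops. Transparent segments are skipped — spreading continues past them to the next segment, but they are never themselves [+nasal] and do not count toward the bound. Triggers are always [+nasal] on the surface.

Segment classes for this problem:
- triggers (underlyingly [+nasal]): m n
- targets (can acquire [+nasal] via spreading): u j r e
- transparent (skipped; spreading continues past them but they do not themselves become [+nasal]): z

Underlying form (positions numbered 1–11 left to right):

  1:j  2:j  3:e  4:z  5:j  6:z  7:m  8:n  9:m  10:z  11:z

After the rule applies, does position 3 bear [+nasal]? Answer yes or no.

From /m/ at 7 leftward: 6 /z/ transparent; 5 /j/ → [+nasal]; 4 /z/ transparent; 3 /e/ → [+nasal]; bound reached.
From /n/ at 8 leftward: 7 /m/ is itself a trigger — this domain ends here.
From /m/ at 9 leftward: 8 /n/ is itself a trigger — this domain ends here.
Targets with no active source: positions 1 2 stay [-nasal].
[+nasal] positions on the surface: 3 5 7 8 9.

yes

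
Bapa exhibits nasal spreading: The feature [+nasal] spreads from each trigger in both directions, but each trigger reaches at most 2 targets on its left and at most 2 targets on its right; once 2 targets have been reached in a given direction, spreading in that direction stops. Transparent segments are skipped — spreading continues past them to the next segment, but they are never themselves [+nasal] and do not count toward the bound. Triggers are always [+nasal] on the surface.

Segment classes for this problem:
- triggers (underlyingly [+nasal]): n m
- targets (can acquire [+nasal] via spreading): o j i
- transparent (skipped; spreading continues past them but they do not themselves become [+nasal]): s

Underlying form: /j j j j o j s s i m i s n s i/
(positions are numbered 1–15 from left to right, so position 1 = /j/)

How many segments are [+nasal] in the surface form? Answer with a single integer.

From /m/ at 10 rightward: 11 /i/ → [+nasal]; 12 /s/ transparent; 13 /n/ is itself a trigger — this domain ends here.
From /m/ at 10 leftward: 9 /i/ → [+nasal]; 8 /s/ transparent; 7 /s/ transparent; 6 /j/ → [+nasal]; bound reached.
From /n/ at 13 rightward: 14 /s/ transparent; 15 /i/ → [+nasal]; word edge.
From /n/ at 13 leftward: 12 /s/ transparent; 11 /i/ → [+nasal]; 10 /m/ is itself a trigger — this domain ends here.
Targets with no active source: positions 1 2 3 4 5 stay [-nasal].
[+nasal] positions on the surface: 6 9 10 11 13 15.

6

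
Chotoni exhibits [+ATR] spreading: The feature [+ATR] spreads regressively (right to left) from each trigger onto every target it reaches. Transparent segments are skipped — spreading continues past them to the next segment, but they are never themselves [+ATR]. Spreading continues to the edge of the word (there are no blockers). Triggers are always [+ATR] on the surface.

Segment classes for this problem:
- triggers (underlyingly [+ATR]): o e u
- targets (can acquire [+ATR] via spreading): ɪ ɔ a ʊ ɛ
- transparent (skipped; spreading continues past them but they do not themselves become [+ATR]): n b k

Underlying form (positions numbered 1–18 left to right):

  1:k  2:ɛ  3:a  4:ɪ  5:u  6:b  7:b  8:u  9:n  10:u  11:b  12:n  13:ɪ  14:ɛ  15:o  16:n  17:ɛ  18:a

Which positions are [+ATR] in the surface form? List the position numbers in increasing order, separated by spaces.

From /u/ at 5 leftward: 4 /ɪ/ → [+ATR]; 3 /a/ → [+ATR]; 2 /ɛ/ → [+ATR]; 1 /k/ transparent; word edge.
From /u/ at 8 leftward: 7 /b/ transparent; 6 /b/ transparent; 5 /u/ is itself a trigger — this domain ends here.
From /u/ at 10 leftward: 9 /n/ transparent; 8 /u/ is itself a trigger — this domain ends here.
From /o/ at 15 leftward: 14 /ɛ/ → [+ATR]; 13 /ɪ/ → [+ATR]; 12 /n/ transparent; 11 /b/ transparent; 10 /u/ is itself a trigger — this domain ends here.
Targets with no active source: positions 17 18 stay [-ATR].

2 3 4 5 8 10 13 14 15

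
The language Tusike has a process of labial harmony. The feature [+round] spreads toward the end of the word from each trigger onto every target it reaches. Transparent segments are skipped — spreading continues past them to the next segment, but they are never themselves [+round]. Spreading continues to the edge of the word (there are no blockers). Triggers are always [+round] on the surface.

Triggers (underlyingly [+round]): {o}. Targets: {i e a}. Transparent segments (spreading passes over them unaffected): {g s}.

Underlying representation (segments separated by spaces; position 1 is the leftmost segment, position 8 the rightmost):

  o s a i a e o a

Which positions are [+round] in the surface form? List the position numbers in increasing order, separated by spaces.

From /o/ at 1 rightward: 2 /s/ transparent; 3 /a/ → [+round]; 4 /i/ → [+round]; 5 /a/ → [+round]; 6 /e/ → [+round]; 7 /o/ is itself a trigger — this domain ends here.
From /o/ at 7 rightward: 8 /a/ → [+round]; word edge.

1 3 4 5 6 7 8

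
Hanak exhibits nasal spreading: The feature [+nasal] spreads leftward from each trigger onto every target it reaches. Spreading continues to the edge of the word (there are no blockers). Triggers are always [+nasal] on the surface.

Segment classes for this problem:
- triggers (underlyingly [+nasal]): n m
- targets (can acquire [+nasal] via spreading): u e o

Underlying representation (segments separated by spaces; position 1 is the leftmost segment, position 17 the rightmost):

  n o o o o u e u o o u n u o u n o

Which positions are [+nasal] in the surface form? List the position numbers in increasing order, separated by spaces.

From /n/ at 1 leftward: word edge.
From /n/ at 12 leftward: 11 /u/ → [+nasal]; 10 /o/ → [+nasal]; 9 /o/ → [+nasal]; 8 /u/ → [+nasal]; 7 /e/ → [+nasal]; 6 /u/ → [+nasal]; 5 /o/ → [+nasal]; 4 /o/ → [+nasal]; 3 /o/ → [+nasal]; 2 /o/ → [+nasal]; 1 /n/ is itself a trigger — this domain ends here.
From /n/ at 16 leftward: 15 /u/ → [+nasal]; 14 /o/ → [+nasal]; 13 /u/ → [+nasal]; 12 /n/ is itself a trigger — this domain ends here.
Target with no active source: position 17 stays [-nasal].

1 2 3 4 5 6 7 8 9 10 11 12 13 14 15 16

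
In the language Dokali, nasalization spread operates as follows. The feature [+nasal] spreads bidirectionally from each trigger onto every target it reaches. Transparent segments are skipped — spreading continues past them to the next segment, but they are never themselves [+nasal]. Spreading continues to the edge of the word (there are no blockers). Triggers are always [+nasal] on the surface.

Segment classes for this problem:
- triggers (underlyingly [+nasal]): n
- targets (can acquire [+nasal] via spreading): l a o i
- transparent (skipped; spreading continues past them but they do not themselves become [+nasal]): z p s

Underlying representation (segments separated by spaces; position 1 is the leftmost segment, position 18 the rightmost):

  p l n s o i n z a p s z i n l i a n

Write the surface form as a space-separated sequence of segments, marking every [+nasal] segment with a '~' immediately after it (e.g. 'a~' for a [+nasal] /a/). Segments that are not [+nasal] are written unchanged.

p l~ n~ s o~ i~ n~ z a~ p s z i~ n~ l~ i~ a~ n~

From /n/ at 3 rightward: 4 /s/ transparent; 5 /o/ → [+nasal]; 6 /i/ → [+nasal]; 7 /n/ is itself a trigger — this domain ends here.
From /n/ at 3 leftward: 2 /l/ → [+nasal]; 1 /p/ transparent; word edge.
From /n/ at 7 rightward: 8 /z/ transparent; 9 /a/ → [+nasal]; 10 /p/ transparent; 11 /s/ transparent; 12 /z/ transparent; 13 /i/ → [+nasal]; 14 /n/ is itself a trigger — this domain ends here.
From /n/ at 7 leftward: 6 /i/ → [+nasal]; 5 /o/ → [+nasal]; 4 /s/ transparent; 3 /n/ is itself a trigger — this domain ends here.
From /n/ at 14 rightward: 15 /l/ → [+nasal]; 16 /i/ → [+nasal]; 17 /a/ → [+nasal]; 18 /n/ is itself a trigger — this domain ends here.
From /n/ at 14 leftward: 13 /i/ → [+nasal]; 12 /z/ transparent; 11 /s/ transparent; 10 /p/ transparent; 9 /a/ → [+nasal]; 8 /z/ transparent; 7 /n/ is itself a trigger — this domain ends here.
From /n/ at 18 rightward: word edge.
From /n/ at 18 leftward: 17 /a/ → [+nasal]; 16 /i/ → [+nasal]; 15 /l/ → [+nasal]; 14 /n/ is itself a trigger — this domain ends here.
[+nasal] positions on the surface: 2 3 5 6 7 9 13 14 15 16 17 18.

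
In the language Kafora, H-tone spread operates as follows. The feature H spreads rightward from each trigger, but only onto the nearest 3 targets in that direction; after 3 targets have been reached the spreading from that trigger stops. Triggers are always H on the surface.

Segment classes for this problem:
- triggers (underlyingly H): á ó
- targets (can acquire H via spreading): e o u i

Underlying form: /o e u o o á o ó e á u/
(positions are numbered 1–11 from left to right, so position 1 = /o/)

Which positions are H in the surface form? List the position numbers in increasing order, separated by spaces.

From /á/ at 6 rightward: 7 /o/ → H; 8 /ó/ is itself a trigger — this domain ends here.
From /ó/ at 8 rightward: 9 /e/ → H; 10 /á/ is itself a trigger — this domain ends here.
From /á/ at 10 rightward: 11 /u/ → H; word edge.
Targets with no active source: positions 1 2 3 4 5 stay [-high tone].

6 7 8 9 10 11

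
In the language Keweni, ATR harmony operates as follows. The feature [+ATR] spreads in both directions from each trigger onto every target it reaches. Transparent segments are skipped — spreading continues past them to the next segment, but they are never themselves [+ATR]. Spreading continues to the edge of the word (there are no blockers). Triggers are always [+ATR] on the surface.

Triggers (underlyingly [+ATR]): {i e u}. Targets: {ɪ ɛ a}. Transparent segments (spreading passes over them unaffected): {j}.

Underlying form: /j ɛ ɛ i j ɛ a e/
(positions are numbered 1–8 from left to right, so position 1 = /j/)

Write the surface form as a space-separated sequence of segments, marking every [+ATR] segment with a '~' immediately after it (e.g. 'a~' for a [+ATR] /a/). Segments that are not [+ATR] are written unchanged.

From /i/ at 4 rightward: 5 /j/ transparent; 6 /ɛ/ → [+ATR]; 7 /a/ → [+ATR]; 8 /e/ is itself a trigger — this domain ends here.
From /i/ at 4 leftward: 3 /ɛ/ → [+ATR]; 2 /ɛ/ → [+ATR]; 1 /j/ transparent; word edge.
From /e/ at 8 rightward: word edge.
From /e/ at 8 leftward: 7 /a/ → [+ATR]; 6 /ɛ/ → [+ATR]; 5 /j/ transparent; 4 /i/ is itself a trigger — this domain ends here.
[+ATR] positions on the surface: 2 3 4 6 7 8.

j ɛ~ ɛ~ i~ j ɛ~ a~ e~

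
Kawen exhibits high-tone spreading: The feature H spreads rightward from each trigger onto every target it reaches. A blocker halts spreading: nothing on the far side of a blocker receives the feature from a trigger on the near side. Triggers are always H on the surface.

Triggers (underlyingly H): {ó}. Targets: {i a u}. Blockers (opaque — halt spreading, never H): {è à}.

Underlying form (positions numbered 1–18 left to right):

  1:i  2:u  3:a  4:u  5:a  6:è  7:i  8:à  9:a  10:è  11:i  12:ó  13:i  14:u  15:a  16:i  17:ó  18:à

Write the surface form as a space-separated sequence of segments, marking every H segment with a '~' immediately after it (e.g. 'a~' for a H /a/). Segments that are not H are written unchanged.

i u a u a è i à a è i ó~ i~ u~ a~ i~ ó~ à

From /ó/ at 12 rightward: 13 /i/ → H; 14 /u/ → H; 15 /a/ → H; 16 /i/ → H; 17 /ó/ is itself a trigger — this domain ends here.
From /ó/ at 17 rightward: 18 /à/ blocks.
Targets with no active source: positions 1 2 3 4 5 7 9 11 stay [-high tone].
H positions on the surface: 12 13 14 15 16 17.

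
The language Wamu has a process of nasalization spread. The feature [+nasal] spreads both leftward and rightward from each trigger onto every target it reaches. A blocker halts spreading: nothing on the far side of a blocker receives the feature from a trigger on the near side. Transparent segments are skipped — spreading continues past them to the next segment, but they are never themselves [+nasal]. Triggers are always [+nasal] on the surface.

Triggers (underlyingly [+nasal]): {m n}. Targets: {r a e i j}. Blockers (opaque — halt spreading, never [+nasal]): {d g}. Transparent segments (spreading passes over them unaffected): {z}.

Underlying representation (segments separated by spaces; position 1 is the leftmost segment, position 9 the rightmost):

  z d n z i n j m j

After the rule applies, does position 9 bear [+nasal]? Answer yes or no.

From /n/ at 3 rightward: 4 /z/ transparent; 5 /i/ → [+nasal]; 6 /n/ is itself a trigger — this domain ends here.
From /n/ at 3 leftward: 2 /d/ blocks.
From /n/ at 6 rightward: 7 /j/ → [+nasal]; 8 /m/ is itself a trigger — this domain ends here.
From /n/ at 6 leftward: 5 /i/ → [+nasal]; 4 /z/ transparent; 3 /n/ is itself a trigger — this domain ends here.
From /m/ at 8 rightward: 9 /j/ → [+nasal]; word edge.
From /m/ at 8 leftward: 7 /j/ → [+nasal]; 6 /n/ is itself a trigger — this domain ends here.
[+nasal] positions on the surface: 3 5 6 7 8 9.

yes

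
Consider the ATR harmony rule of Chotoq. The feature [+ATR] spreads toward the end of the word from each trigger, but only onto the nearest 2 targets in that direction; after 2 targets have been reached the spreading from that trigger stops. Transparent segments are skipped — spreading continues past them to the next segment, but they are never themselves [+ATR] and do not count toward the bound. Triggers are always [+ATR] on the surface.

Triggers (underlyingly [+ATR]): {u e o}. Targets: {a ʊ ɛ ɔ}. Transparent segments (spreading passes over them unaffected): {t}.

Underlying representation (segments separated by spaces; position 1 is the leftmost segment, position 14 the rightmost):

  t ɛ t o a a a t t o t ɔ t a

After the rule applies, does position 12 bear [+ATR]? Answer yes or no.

yes

From /o/ at 4 rightward: 5 /a/ → [+ATR]; 6 /a/ → [+ATR]; bound reached.
From /o/ at 10 rightward: 11 /t/ transparent; 12 /ɔ/ → [+ATR]; 13 /t/ transparent; 14 /a/ → [+ATR]; bound reached.
Targets with no active source: positions 2 7 stay [-ATR].
[+ATR] positions on the surface: 4 5 6 10 12 14.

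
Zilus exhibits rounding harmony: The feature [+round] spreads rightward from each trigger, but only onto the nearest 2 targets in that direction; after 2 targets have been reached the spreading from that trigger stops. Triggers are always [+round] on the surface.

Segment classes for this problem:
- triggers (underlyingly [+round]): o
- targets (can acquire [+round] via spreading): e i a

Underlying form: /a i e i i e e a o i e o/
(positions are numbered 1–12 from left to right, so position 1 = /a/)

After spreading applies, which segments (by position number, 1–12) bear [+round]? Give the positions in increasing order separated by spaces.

From /o/ at 9 rightward: 10 /i/ → [+round]; 11 /e/ → [+round]; bound reached.
From /o/ at 12 rightward: word edge.
Targets with no active source: positions 1 2 3 4 5 6 7 8 stay [-round].

9 10 11 12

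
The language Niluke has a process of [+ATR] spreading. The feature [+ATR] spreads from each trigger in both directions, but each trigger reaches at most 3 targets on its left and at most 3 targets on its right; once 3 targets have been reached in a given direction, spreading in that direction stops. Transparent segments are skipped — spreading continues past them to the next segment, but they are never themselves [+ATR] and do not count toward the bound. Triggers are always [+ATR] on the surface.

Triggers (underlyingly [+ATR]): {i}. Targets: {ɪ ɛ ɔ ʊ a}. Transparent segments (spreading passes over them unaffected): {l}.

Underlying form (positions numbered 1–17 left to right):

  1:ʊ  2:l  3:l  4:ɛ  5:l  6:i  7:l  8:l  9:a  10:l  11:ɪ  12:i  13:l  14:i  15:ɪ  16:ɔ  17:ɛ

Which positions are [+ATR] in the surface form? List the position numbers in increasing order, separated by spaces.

From /i/ at 6 rightward: 7 /l/ transparent; 8 /l/ transparent; 9 /a/ → [+ATR]; 10 /l/ transparent; 11 /ɪ/ → [+ATR]; 12 /i/ is itself a trigger — this domain ends here.
From /i/ at 6 leftward: 5 /l/ transparent; 4 /ɛ/ → [+ATR]; 3 /l/ transparent; 2 /l/ transparent; 1 /ʊ/ → [+ATR]; word edge.
From /i/ at 12 rightward: 13 /l/ transparent; 14 /i/ is itself a trigger — this domain ends here.
From /i/ at 12 leftward: 11 /ɪ/ → [+ATR]; 10 /l/ transparent; 9 /a/ → [+ATR]; 8 /l/ transparent; 7 /l/ transparent; 6 /i/ is itself a trigger — this domain ends here.
From /i/ at 14 rightward: 15 /ɪ/ → [+ATR]; 16 /ɔ/ → [+ATR]; 17 /ɛ/ → [+ATR]; bound reached.
From /i/ at 14 leftward: 13 /l/ transparent; 12 /i/ is itself a trigger — this domain ends here.

1 4 6 9 11 12 14 15 16 17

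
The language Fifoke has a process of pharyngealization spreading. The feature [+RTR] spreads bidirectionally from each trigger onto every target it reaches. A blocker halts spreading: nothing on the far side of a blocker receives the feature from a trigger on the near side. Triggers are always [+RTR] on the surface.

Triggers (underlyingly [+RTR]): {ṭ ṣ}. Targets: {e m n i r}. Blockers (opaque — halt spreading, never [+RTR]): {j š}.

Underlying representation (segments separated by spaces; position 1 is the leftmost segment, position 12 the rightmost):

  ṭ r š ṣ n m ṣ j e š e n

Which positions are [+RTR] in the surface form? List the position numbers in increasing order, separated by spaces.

1 2 4 5 6 7

From /ṭ/ at 1 rightward: 2 /r/ → [+RTR]; 3 /š/ blocks.
From /ṭ/ at 1 leftward: word edge.
From /ṣ/ at 4 rightward: 5 /n/ → [+RTR]; 6 /m/ → [+RTR]; 7 /ṣ/ is itself a trigger — this domain ends here.
From /ṣ/ at 4 leftward: 3 /š/ blocks.
From /ṣ/ at 7 rightward: 8 /j/ blocks.
From /ṣ/ at 7 leftward: 6 /m/ → [+RTR]; 5 /n/ → [+RTR]; 4 /ṣ/ is itself a trigger — this domain ends here.
Targets with no active source: positions 9 11 12 stay [-emphatic].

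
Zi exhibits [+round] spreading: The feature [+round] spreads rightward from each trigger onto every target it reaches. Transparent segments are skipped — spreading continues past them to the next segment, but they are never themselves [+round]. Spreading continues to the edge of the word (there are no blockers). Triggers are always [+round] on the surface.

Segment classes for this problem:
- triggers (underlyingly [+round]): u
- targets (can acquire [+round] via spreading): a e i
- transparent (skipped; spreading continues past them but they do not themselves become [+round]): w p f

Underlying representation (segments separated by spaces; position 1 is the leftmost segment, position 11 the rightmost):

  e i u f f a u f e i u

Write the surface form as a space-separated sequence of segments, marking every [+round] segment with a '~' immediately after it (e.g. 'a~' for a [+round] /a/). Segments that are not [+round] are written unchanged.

e i u~ f f a~ u~ f e~ i~ u~

From /u/ at 3 rightward: 4 /f/ transparent; 5 /f/ transparent; 6 /a/ → [+round]; 7 /u/ is itself a trigger — this domain ends here.
From /u/ at 7 rightward: 8 /f/ transparent; 9 /e/ → [+round]; 10 /i/ → [+round]; 11 /u/ is itself a trigger — this domain ends here.
From /u/ at 11 rightward: word edge.
Targets with no active source: positions 1 2 stay [-round].
[+round] positions on the surface: 3 6 7 9 10 11.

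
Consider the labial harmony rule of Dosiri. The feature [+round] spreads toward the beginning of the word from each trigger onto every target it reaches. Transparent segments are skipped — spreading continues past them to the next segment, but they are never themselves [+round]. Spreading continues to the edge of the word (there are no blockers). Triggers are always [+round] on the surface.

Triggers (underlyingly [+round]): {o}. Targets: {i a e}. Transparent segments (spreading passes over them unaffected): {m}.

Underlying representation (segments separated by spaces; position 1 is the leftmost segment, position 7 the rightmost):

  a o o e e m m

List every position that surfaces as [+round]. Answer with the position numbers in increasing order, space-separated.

1 2 3

From /o/ at 2 leftward: 1 /a/ → [+round]; word edge.
From /o/ at 3 leftward: 2 /o/ is itself a trigger — this domain ends here.
Targets with no active source: positions 4 5 stay [-round].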